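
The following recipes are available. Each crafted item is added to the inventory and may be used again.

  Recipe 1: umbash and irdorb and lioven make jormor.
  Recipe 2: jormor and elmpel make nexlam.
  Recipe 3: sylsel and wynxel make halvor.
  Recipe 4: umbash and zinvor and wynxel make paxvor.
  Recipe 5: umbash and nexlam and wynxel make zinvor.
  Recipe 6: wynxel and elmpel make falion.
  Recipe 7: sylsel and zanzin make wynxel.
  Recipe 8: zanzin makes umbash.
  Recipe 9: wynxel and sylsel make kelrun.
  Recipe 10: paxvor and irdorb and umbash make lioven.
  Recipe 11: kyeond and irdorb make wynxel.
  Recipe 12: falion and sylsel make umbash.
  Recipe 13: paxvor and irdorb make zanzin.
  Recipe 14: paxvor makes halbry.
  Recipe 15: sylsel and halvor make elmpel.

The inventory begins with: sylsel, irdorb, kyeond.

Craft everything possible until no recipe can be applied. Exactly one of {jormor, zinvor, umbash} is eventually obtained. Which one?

umbash

kyeond and irdorb → wynxel (Recipe 11).
Using Recipe 3, sylsel and wynxel make halvor.
Using Recipe 15, sylsel and halvor make elmpel.
Using Recipe 6, wynxel and elmpel make falion.
falion and sylsel → umbash (Recipe 12).
zinvor would need umbash, nexlam, and wynxel (Recipe 5), but nexlam is never obtained. jormor would need umbash, irdorb, and lioven (Recipe 1), but lioven is never obtained.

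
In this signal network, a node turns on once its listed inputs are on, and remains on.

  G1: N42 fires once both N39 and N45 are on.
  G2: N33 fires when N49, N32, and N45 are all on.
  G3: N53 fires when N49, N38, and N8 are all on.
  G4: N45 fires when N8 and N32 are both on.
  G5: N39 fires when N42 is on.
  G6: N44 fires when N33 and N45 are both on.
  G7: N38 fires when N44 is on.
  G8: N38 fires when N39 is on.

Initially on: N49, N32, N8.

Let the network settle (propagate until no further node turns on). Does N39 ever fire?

N39 would need N42 (G5), but N42 never turns on.

No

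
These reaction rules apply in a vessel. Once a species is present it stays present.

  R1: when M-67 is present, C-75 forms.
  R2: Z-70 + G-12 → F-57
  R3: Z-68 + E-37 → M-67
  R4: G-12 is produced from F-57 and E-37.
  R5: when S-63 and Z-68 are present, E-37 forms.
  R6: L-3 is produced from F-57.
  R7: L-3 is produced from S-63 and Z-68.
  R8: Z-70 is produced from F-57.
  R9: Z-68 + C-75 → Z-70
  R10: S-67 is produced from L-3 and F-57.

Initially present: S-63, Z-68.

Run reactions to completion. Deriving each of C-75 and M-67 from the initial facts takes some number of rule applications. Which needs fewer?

M-67: S-63 and Z-68 present → E-37 forms (R5). Z-68 and E-37 present → M-67 forms (R3). [2 rule applications]
C-75: S-63 and Z-68 present → E-37 forms (R5). Z-68 and E-37 present → M-67 forms (R3). M-67 present → C-75 forms (R1). [3 rule applications]
M-67 needs fewer.

M-67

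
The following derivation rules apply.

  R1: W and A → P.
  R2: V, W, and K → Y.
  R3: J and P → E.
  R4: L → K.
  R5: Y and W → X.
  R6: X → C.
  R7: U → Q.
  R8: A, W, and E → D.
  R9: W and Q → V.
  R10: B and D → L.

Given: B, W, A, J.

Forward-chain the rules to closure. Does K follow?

Yes

From W and A, R1 gives P.
J and P hold, so E follows (R3).
From A, W, and E, R8 gives D.
From B and D, R10 gives L.
L holds, so K follows (R4).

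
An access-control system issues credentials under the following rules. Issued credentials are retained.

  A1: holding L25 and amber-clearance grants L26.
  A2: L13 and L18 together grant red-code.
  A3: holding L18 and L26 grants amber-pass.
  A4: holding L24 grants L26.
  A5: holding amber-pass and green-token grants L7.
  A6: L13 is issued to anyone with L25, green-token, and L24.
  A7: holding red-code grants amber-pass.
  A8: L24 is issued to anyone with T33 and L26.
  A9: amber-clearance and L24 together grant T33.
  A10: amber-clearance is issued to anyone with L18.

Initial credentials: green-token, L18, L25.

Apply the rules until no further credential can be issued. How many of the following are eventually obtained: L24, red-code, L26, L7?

Holding L18 grants amber-clearance (A10).
Holding L25 and amber-clearance grants L26 (A1).
Holding L18 and L26 grants amber-pass (A3).
Holding amber-pass and green-token grants L7 (A5).
L24 would need T33 and L26 (A8), but T33 is never granted.
red-code would need L13 and L18 (A2), but L13 is never granted.
L26: reached.
L7: reached.
Reached: L26 and L7 — 2 of the 4.

2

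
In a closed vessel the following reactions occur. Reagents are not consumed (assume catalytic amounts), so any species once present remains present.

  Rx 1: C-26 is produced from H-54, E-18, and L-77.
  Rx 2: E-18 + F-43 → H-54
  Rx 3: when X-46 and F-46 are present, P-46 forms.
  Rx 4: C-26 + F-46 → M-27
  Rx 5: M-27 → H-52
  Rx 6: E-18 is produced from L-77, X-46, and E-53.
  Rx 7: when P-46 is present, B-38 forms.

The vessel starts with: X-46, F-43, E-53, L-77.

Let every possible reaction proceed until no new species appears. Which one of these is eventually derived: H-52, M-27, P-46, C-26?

C-26

L-77, X-46, and E-53 present → E-18 forms (Rx 6).
E-18 and F-43 present → H-54 forms (Rx 2).
H-54, E-18, and L-77 present → C-26 forms (Rx 1).
M-27 would need C-26 and F-46 (Rx 4), but F-46 never forms. P-46 would need X-46 and F-46 (Rx 3), but F-46 never forms. H-52 would need M-27 (Rx 5), but M-27 never forms.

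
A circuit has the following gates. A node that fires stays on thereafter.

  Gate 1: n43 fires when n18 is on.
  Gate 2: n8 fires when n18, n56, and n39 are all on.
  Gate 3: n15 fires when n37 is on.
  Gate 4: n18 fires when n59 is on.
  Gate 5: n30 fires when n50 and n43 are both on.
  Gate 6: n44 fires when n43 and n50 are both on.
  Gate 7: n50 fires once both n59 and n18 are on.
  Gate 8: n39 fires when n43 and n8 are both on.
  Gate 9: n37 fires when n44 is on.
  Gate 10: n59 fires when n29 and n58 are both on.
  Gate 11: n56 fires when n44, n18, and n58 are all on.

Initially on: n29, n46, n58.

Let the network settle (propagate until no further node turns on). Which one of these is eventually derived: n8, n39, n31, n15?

n15

n29 and n58 are on, so n59 fires (Gate 10).
n59 is on, so n18 fires (Gate 4).
n59 and n18 are on, so n50 fires (Gate 7).
Gate 1: n18 on → n43 on.
Gate 6: n43 and n50 on → n44 on.
n44 is on, so n37 fires (Gate 9).
Gate 3: n37 on → n15 on.
n8 would need n18, n56, and n39 (Gate 2), but n39 never turns on. n39 would need n43 and n8 (Gate 8), but n8 never turns on. No rule produces n31, and it is not given.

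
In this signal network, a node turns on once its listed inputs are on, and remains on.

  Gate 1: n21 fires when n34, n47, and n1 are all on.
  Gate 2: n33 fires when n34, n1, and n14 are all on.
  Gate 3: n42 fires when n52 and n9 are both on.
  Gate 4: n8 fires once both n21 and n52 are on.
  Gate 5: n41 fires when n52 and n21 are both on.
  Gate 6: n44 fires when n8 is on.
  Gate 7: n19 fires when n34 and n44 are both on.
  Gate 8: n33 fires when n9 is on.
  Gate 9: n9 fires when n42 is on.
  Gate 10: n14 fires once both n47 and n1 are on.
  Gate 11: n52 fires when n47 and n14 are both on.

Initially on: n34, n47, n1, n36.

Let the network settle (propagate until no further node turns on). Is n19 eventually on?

Yes

n34, n47, and n1 are on, so n21 fires (Gate 1).
Gate 10: n47 and n1 on → n14 on.
n47 and n14 are on, so n52 fires (Gate 11).
n21 and n52 are on, so n8 fires (Gate 4).
n8 is on, so n44 fires (Gate 6).
n34 and n44 are on, so n19 fires (Gate 7).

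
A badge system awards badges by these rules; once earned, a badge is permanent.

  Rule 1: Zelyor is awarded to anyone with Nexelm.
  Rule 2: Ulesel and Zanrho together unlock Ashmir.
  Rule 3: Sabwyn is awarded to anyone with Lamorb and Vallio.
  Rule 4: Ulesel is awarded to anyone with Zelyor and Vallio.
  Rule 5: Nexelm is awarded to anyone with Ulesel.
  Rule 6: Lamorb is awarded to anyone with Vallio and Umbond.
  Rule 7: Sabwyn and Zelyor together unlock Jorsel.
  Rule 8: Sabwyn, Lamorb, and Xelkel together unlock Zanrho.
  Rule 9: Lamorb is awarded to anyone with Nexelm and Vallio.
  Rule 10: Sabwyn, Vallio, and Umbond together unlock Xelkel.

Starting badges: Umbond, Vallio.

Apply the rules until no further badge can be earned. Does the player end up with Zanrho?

With Vallio and Umbond, Lamorb is earned (Rule 6).
With Lamorb and Vallio, Sabwyn is earned (Rule 3).
With Sabwyn, Vallio, and Umbond, Xelkel is earned (Rule 10).
With Sabwyn, Lamorb, and Xelkel, Zanrho is earned (Rule 8).

Yes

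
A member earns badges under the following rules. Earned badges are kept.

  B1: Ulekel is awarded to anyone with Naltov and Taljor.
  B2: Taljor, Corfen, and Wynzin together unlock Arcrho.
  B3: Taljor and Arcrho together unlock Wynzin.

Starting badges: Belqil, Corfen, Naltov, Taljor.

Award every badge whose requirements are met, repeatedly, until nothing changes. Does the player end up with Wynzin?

Wynzin would need Taljor and Arcrho (B3), but Arcrho is never earned.

No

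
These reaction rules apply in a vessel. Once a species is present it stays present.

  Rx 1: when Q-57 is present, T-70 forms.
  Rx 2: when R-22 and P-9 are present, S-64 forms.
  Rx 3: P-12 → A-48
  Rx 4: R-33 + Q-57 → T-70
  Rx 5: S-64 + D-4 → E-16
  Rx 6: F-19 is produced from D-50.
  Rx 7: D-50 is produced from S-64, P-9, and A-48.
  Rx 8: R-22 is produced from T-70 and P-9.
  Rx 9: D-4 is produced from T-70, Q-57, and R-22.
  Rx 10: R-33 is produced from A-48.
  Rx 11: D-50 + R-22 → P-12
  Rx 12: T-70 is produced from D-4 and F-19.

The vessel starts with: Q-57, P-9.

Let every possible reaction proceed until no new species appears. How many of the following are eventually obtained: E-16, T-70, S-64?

Q-57 present → T-70 forms (Rx 1).
T-70 and P-9 present → R-22 forms (Rx 8).
T-70, Q-57, and R-22 present → D-4 forms (Rx 9).
R-22 and P-9 present → S-64 forms (Rx 2).
S-64 and D-4 present → E-16 forms (Rx 5).
E-16: reached.
T-70: reached.
S-64: reached.
All 3 are reached.

3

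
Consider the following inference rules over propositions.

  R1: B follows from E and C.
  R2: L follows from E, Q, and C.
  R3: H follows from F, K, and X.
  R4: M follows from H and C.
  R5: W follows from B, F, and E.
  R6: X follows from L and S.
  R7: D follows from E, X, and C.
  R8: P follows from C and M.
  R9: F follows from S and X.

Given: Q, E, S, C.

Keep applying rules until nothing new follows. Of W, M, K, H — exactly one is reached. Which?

W

E, Q, and C hold, so L follows (R2).
E and C hold, so B follows (R1).
L and S hold, so X follows (R6).
S and X hold, so F follows (R9).
B, F, and E hold, so W follows (R5).
No rule produces K, and it is not given. M would need H and C (R4), but H is never established. H would need F, K, and X (R3), but K is never established.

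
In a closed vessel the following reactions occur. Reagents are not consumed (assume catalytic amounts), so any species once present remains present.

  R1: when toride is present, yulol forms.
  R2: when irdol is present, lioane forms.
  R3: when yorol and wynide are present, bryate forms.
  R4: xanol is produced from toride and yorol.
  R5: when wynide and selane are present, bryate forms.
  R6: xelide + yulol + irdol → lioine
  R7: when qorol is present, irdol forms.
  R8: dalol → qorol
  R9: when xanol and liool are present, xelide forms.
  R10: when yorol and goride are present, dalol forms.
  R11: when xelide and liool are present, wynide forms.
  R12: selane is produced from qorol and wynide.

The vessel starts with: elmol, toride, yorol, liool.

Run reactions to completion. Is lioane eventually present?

No

lioane would need irdol (R2), but irdol never forms.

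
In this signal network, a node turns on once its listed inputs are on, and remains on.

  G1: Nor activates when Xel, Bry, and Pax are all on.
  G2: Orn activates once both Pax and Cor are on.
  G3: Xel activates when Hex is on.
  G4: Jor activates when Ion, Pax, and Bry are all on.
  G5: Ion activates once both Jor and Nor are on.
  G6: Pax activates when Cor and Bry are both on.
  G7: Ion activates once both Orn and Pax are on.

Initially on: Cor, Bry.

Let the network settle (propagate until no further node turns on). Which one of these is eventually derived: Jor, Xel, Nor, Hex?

Jor

Cor and Bry are on, so Pax activates (G6).
G2: Pax and Cor on → Orn on.
G7: Orn and Pax on → Ion on.
G4: Ion, Pax, and Bry on → Jor on.
No rule produces Hex, and it is not given. Nor would need Xel, Bry, and Pax (G1), but Xel never turns on. Xel would need Hex (G3), but Hex never turns on.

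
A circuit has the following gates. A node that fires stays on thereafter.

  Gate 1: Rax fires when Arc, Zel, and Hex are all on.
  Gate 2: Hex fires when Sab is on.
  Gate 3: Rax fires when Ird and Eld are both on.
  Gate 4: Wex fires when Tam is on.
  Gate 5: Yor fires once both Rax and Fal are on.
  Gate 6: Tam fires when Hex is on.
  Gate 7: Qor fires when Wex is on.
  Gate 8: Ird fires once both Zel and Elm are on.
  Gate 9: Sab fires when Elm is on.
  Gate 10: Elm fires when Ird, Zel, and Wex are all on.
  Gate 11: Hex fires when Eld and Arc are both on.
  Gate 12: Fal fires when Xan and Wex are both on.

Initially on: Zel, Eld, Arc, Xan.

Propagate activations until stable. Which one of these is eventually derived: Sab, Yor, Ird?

Eld and Arc are on, so Hex fires (Gate 11).
Arc, Zel, and Hex are on, so Rax fires (Gate 1).
Gate 6: Hex on → Tam on.
Gate 4: Tam on → Wex on.
Xan and Wex are on, so Fal fires (Gate 12).
Gate 5: Rax and Fal on → Yor on.
Sab would need Elm (Gate 9), but Elm never turns on. Ird would need Zel and Elm (Gate 8), but Elm never turns on.

Yor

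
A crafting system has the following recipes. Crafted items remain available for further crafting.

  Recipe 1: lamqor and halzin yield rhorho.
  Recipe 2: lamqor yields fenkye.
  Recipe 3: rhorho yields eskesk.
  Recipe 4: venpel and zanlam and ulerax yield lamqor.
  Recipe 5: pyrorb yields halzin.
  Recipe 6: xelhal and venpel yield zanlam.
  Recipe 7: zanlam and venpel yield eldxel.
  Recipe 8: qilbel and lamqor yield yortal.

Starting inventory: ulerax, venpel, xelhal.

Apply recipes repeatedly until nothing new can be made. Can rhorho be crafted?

No

rhorho would need lamqor and halzin (Recipe 1), but halzin is never obtained.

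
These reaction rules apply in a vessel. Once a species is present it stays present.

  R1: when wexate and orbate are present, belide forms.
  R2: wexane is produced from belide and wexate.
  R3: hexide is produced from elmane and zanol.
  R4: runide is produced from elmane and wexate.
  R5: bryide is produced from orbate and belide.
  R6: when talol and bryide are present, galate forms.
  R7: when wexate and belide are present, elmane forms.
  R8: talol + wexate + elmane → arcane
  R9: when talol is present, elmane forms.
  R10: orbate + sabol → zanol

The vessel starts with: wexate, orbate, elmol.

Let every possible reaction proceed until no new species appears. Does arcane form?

arcane would need talol, wexate, and elmane (R8), but talol never forms.

No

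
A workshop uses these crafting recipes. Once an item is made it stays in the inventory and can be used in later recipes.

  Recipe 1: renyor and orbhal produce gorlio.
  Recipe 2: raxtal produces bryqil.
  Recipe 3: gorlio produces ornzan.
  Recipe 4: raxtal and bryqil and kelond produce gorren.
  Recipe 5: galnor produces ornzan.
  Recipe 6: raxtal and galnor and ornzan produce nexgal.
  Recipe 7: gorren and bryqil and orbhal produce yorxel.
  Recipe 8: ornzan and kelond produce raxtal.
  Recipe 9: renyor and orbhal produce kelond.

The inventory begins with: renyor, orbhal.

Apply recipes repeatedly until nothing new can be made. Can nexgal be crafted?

No

nexgal would need raxtal, galnor, and ornzan (Recipe 6), but galnor is never obtained.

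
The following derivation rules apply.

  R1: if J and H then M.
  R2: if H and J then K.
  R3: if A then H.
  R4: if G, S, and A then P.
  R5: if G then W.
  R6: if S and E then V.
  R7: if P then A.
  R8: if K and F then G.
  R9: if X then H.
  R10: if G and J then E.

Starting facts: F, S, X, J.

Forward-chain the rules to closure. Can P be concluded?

P would need G, S, and A (R4), but A is never established.

No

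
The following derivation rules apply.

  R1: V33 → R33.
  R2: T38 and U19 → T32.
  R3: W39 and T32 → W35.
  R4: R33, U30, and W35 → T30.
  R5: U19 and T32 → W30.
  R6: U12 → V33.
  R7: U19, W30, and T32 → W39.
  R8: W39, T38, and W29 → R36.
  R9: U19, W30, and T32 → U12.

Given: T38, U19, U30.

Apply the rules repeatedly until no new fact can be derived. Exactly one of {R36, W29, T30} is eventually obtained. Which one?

T30

From T38 and U19, R2 gives T32.
From U19 and T32, R5 gives W30.
U19, W30, and T32 hold, so U12 follows (R9).
From U19, W30, and T32, R7 gives W39.
From U12, R6 gives V33.
W39 and T32 hold, so W35 follows (R3).
V33 holds, so R33 follows (R1).
From R33, U30, and W35, R4 gives T30.
R36 would need W39, T38, and W29 (R8), but W29 is never established. No rule produces W29, and it is not given.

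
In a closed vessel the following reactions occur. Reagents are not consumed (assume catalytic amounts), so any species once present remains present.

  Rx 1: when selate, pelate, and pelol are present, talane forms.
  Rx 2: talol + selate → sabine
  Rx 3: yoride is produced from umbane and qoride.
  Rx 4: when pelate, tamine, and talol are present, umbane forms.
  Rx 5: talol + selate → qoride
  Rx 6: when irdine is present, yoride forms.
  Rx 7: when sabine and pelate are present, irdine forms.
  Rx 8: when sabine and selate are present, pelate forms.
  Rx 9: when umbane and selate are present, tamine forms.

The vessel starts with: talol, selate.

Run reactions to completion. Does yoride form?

Yes

talol and selate present → sabine forms (Rx 2).
sabine and selate present → pelate forms (Rx 8).
sabine and pelate present → irdine forms (Rx 7).
irdine present → yoride forms (Rx 6).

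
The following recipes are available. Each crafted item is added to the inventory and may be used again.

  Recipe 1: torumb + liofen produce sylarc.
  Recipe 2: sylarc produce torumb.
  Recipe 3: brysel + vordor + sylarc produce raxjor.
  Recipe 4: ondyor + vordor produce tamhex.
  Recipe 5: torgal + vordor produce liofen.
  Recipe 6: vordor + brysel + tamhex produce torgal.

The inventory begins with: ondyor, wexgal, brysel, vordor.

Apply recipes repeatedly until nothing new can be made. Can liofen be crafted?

Yes

Using Recipe 4, ondyor and vordor make tamhex.
vordor + brysel + tamhex → torgal (Recipe 6).
torgal + vordor → liofen (Recipe 5).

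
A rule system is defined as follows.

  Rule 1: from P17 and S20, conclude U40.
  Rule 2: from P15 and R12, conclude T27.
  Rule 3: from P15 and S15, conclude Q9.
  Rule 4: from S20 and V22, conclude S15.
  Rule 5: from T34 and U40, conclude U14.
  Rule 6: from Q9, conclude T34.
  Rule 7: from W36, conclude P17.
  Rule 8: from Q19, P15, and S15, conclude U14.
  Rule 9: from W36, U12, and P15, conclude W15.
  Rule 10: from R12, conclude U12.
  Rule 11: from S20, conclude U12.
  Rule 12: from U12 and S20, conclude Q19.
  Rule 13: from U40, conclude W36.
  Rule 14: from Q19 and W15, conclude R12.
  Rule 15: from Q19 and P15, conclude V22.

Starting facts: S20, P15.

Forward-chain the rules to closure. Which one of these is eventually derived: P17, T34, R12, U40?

T34

From S20, Rule 11 gives U12.
From U12 and S20, Rule 12 gives Q19.
From Q19 and P15, Rule 15 gives V22.
S20 and V22 hold, so S15 follows (Rule 4).
P15 and S15 hold, so Q9 follows (Rule 3).
From Q9, Rule 6 gives T34.
R12 would need Q19 and W15 (Rule 14), but W15 is never established. P17 would need W36 (Rule 7), but W36 is never established. U40 would need P17 and S20 (Rule 1), but P17 is never established.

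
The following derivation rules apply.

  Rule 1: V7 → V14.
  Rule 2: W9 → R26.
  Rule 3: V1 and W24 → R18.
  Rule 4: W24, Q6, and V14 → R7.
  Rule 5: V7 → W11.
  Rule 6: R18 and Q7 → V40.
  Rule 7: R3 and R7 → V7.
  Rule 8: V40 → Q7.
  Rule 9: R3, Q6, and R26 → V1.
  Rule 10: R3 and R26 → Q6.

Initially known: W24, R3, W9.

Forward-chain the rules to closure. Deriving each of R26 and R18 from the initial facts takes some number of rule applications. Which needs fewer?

R26: W9 holds, so R26 follows (Rule 2). [1 rule application]
R18: From W9, Rule 2 gives R26. From R3 and R26, Rule 10 gives Q6. R3, Q6, and R26 hold, so V1 follows (Rule 9). From V1 and W24, Rule 3 gives R18. [4 rule applications]
R26 needs fewer.

R26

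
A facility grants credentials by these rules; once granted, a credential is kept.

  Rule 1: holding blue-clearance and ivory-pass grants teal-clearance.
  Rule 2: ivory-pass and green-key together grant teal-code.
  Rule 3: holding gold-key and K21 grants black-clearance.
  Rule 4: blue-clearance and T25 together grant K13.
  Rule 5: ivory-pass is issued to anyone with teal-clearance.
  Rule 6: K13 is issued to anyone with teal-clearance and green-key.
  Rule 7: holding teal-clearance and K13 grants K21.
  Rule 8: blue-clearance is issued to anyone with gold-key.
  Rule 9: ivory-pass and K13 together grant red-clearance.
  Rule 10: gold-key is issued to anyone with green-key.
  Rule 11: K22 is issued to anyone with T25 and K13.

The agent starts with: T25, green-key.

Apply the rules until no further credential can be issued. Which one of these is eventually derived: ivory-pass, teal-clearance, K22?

Holding green-key grants gold-key (Rule 10).
Holding gold-key grants blue-clearance (Rule 8).
Holding blue-clearance and T25 grants K13 (Rule 4).
Holding T25 and K13 grants K22 (Rule 11).
ivory-pass would need teal-clearance (Rule 5), but teal-clearance is never granted. teal-clearance would need blue-clearance and ivory-pass (Rule 1), but ivory-pass is never granted.

K22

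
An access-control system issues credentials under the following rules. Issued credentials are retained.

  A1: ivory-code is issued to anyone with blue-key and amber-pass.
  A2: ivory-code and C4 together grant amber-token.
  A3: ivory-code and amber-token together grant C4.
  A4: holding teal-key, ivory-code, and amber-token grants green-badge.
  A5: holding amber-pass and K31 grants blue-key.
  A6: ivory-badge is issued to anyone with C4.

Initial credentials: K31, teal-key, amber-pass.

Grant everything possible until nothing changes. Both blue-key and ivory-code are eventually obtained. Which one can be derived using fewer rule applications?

blue-key

blue-key: Holding amber-pass and K31 grants blue-key (A5). [1 rule application]
ivory-code: Holding amber-pass and K31 grants blue-key (A5). Holding blue-key and amber-pass grants ivory-code (A1). [2 rule applications]
blue-key needs fewer.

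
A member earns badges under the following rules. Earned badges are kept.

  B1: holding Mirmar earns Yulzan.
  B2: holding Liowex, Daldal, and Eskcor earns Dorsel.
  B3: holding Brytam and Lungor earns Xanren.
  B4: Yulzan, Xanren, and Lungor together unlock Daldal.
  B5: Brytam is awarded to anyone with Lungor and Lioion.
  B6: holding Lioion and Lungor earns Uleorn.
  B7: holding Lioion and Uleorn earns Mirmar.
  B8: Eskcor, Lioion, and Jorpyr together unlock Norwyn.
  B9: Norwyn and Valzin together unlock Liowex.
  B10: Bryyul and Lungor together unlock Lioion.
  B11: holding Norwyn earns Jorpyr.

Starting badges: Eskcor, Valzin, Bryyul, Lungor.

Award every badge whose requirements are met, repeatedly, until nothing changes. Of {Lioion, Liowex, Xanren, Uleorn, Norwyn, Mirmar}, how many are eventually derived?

With Bryyul and Lungor, Lioion is earned (B10).
With Lioion and Lungor, Uleorn is earned (B6).
With Lungor and Lioion, Brytam is earned (B5).
With Lioion and Uleorn, Mirmar is earned (B7).
With Brytam and Lungor, Xanren is earned (B3).
Lioion: reached.
Liowex would need Norwyn and Valzin (B9), but Norwyn is never earned.
Xanren: reached.
Uleorn: reached.
Norwyn would need Eskcor, Lioion, and Jorpyr (B8), but Jorpyr is never earned.
Mirmar: reached.
Reached: Lioion, Xanren, Uleorn, and Mirmar — 4 of the 6.

4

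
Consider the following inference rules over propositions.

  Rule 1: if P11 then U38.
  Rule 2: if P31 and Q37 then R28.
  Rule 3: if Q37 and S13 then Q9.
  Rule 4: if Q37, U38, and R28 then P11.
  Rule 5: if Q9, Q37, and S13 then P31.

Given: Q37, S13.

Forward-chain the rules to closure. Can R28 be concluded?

Q37 and S13 hold, so Q9 follows (Rule 3).
From Q9, Q37, and S13, Rule 5 gives P31.
From P31 and Q37, Rule 2 gives R28.

Yes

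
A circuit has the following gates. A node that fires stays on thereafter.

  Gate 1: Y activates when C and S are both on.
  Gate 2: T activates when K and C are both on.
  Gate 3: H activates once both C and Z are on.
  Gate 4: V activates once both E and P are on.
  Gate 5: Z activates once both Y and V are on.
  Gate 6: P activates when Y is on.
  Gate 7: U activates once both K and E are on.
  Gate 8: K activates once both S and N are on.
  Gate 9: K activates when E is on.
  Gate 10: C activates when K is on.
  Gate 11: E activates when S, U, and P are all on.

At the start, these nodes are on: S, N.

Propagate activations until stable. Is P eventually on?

Yes

Gate 8: S and N on → K on.
Gate 10: K on → C on.
Gate 1: C and S on → Y on.
Y is on, so P activates (Gate 6).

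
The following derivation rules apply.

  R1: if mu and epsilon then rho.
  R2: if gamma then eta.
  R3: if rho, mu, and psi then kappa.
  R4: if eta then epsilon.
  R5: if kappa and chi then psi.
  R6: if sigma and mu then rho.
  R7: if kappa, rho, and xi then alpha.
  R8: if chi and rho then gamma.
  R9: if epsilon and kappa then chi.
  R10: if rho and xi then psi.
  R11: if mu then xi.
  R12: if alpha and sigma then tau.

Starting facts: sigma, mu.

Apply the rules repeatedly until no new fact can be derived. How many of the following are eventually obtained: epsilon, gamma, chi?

0

epsilon would need eta (R4), but eta is never established.
gamma would need chi and rho (R8), but chi is never established.
chi would need epsilon and kappa (R9), but epsilon is never established.
None of the 3 are reached.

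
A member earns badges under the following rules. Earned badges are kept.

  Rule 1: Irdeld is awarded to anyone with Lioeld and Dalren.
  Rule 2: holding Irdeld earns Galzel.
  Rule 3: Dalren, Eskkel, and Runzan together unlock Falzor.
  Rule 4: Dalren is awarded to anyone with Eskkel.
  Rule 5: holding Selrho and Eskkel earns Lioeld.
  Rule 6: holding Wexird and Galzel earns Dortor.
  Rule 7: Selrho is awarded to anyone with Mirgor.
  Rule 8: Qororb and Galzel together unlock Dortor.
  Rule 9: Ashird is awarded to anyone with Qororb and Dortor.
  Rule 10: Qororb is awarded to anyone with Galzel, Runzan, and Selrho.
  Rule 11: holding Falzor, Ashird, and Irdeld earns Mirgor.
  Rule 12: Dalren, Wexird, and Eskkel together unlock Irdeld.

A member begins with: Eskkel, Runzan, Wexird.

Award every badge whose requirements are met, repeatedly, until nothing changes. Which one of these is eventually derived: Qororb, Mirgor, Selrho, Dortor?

With Eskkel, Dalren is earned (Rule 4).
With Dalren, Wexird, and Eskkel, Irdeld is earned (Rule 12).
With Irdeld, Galzel is earned (Rule 2).
With Wexird and Galzel, Dortor is earned (Rule 6).
Selrho would need Mirgor (Rule 7), but Mirgor is never earned. Qororb would need Galzel, Runzan, and Selrho (Rule 10), but Selrho is never earned. Mirgor would need Falzor, Ashird, and Irdeld (Rule 11), but Ashird is never earned.

Dortor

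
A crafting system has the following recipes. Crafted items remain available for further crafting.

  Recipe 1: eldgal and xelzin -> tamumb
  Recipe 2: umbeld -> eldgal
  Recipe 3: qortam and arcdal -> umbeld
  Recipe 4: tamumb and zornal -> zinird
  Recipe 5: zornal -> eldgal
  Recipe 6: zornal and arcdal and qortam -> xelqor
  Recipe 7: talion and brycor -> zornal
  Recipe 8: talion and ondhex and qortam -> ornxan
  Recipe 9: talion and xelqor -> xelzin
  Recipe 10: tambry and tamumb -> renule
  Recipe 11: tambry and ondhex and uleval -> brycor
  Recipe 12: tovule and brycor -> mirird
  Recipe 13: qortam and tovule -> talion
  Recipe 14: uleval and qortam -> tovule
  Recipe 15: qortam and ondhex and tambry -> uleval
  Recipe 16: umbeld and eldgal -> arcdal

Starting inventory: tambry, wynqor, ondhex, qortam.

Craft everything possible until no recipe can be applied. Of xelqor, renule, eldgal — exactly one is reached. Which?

eldgal

Using Recipe 15, qortam, ondhex, and tambry make uleval.
Using Recipe 14, uleval and qortam make tovule.
tambry and ondhex and uleval -> brycor (Recipe 11).
qortam and tovule -> talion (Recipe 13).
Using Recipe 7, talion and brycor make zornal.
zornal -> eldgal (Recipe 5).
xelqor would need zornal, arcdal, and qortam (Recipe 6), but arcdal is never obtained. renule would need tambry and tamumb (Recipe 10), but tamumb is never obtained.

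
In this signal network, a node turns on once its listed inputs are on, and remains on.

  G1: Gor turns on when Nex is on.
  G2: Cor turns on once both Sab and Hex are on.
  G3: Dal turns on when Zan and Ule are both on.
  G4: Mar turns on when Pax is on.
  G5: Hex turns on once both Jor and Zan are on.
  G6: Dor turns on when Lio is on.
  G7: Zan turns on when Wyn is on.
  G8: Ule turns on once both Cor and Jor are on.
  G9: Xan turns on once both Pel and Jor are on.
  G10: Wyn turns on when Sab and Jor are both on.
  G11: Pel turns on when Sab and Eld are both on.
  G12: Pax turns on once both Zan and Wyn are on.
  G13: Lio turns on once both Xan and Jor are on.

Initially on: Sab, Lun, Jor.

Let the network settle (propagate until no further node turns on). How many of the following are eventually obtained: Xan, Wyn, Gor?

Sab and Jor are on, so Wyn turns on (G10).
Xan would need Pel and Jor (G9), but Pel never turns on.
Wyn: reached.
Gor would need Nex (G1), but Nex never turns on.
Reached: Wyn — 1 of the 3.

1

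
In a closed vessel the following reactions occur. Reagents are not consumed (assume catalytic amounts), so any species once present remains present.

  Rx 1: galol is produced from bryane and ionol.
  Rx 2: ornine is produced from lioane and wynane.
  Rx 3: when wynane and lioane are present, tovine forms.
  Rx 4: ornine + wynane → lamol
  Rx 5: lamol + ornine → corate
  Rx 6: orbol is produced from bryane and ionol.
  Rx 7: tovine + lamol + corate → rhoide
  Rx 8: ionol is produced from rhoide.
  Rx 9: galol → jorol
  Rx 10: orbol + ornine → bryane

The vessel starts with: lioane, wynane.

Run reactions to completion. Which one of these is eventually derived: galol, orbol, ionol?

ionol

lioane and wynane present → ornine forms (Rx 2).
wynane and lioane present → tovine forms (Rx 3).
ornine and wynane present → lamol forms (Rx 4).
lamol and ornine present → corate forms (Rx 5).
tovine, lamol, and corate present → rhoide forms (Rx 7).
rhoide present → ionol forms (Rx 8).
galol would need bryane and ionol (Rx 1), but bryane never forms. orbol would need bryane and ionol (Rx 6), but bryane never forms.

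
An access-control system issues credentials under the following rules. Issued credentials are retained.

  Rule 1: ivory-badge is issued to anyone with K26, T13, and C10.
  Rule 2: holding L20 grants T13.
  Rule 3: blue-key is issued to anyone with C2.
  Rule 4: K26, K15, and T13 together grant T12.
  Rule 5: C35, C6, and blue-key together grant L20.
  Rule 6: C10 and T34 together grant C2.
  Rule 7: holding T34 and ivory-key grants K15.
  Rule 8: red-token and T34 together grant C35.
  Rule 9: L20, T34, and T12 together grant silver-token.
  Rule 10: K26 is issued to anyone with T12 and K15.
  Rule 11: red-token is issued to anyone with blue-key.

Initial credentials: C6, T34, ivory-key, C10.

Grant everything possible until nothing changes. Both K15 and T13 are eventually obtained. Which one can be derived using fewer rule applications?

K15

K15: Holding T34 and ivory-key grants K15 (Rule 7). [1 rule application]
T13: Holding C10 and T34 grants C2 (Rule 6). Holding C2 grants blue-key (Rule 3). Holding blue-key grants red-token (Rule 11). Holding red-token and T34 grants C35 (Rule 8). Holding C35, C6, and blue-key grants L20 (Rule 5). Holding L20 grants T13 (Rule 2). [6 rule applications]
K15 needs fewer.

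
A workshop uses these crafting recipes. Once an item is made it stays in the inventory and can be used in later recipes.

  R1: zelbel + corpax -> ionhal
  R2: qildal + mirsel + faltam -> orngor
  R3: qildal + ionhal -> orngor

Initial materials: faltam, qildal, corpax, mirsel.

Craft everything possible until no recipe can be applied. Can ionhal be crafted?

ionhal would need zelbel and corpax (R1), but zelbel is never obtained.

No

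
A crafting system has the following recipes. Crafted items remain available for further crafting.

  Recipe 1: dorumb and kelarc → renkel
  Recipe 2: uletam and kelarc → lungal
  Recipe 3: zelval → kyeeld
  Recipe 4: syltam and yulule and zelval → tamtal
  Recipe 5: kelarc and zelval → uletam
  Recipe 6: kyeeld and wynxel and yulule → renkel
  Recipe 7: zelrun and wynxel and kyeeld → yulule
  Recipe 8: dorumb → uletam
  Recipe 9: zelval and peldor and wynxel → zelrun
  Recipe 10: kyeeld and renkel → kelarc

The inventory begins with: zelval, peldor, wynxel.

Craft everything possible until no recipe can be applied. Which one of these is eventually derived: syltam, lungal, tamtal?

zelval → kyeeld (Recipe 3).
zelval and peldor and wynxel → zelrun (Recipe 9).
zelrun and wynxel and kyeeld → yulule (Recipe 7).
kyeeld and wynxel and yulule → renkel (Recipe 6).
kyeeld and renkel → kelarc (Recipe 10).
kelarc and zelval → uletam (Recipe 5).
uletam and kelarc → lungal (Recipe 2).
No rule produces syltam, and it is not given. tamtal would need syltam, yulule, and zelval (Recipe 4), but syltam is never obtained.

lungal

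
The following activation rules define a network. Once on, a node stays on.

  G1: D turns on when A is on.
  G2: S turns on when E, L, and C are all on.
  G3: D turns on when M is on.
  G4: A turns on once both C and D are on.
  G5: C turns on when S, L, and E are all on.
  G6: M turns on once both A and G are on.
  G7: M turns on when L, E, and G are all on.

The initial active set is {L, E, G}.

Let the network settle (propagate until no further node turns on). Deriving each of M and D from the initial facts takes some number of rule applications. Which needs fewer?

M

M: L, E, and G are on, so M turns on (G7). [1 rule application]
D: G7: L, E, and G on → M on. G3: M on → D on. [2 rule applications]
M needs fewer.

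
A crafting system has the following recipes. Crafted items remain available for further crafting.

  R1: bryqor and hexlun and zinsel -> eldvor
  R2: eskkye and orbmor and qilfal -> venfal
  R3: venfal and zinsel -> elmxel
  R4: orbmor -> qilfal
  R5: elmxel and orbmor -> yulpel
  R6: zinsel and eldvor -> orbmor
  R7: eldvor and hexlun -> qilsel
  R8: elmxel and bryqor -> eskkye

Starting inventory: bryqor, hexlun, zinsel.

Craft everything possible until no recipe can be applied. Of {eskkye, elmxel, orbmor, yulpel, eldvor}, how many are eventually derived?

2

Using R1, bryqor, hexlun, and zinsel make eldvor.
Using R6, zinsel and eldvor make orbmor.
eskkye would need elmxel and bryqor (R8), but elmxel is never obtained.
elmxel would need venfal and zinsel (R3), but venfal is never obtained.
orbmor: reached.
yulpel would need elmxel and orbmor (R5), but elmxel is never obtained.
eldvor: reached.
Reached: orbmor and eldvor — 2 of the 5.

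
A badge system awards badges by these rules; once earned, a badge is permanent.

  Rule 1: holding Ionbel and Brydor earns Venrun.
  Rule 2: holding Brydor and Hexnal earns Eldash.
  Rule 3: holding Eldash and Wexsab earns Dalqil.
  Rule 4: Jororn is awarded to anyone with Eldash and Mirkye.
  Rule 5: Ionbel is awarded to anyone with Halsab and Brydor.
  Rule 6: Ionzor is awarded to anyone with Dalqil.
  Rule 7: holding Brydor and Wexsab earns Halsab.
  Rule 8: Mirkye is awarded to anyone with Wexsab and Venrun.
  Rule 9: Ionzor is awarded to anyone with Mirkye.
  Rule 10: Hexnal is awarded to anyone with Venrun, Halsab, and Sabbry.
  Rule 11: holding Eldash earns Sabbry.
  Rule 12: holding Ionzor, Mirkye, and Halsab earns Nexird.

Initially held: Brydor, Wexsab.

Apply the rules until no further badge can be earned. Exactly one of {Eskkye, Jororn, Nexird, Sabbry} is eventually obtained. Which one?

With Brydor and Wexsab, Halsab is earned (Rule 7).
With Halsab and Brydor, Ionbel is earned (Rule 5).
With Ionbel and Brydor, Venrun is earned (Rule 1).
With Wexsab and Venrun, Mirkye is earned (Rule 8).
With Mirkye, Ionzor is earned (Rule 9).
With Ionzor, Mirkye, and Halsab, Nexird is earned (Rule 12).
No rule produces Eskkye, and it is not given. Jororn would need Eldash and Mirkye (Rule 4), but Eldash is never earned. Sabbry would need Eldash (Rule 11), but Eldash is never earned.

Nexird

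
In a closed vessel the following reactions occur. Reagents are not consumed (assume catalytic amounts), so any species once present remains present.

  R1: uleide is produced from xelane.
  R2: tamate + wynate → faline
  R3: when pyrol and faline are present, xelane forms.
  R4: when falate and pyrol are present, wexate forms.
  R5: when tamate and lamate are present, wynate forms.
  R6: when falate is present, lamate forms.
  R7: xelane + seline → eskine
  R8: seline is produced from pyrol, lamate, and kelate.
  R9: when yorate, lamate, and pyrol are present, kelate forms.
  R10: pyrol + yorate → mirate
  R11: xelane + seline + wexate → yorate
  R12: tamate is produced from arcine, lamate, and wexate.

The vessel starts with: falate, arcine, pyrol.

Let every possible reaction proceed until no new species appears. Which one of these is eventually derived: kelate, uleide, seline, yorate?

uleide

falate and pyrol present → wexate forms (R4).
falate present → lamate forms (R6).
arcine, lamate, and wexate present → tamate forms (R12).
tamate and lamate present → wynate forms (R5).
tamate and wynate present → faline forms (R2).
pyrol and faline present → xelane forms (R3).
xelane present → uleide forms (R1).
yorate would need xelane, seline, and wexate (R11), but seline never forms. seline would need pyrol, lamate, and kelate (R8), but kelate never forms. kelate would need yorate, lamate, and pyrol (R9), but yorate never forms.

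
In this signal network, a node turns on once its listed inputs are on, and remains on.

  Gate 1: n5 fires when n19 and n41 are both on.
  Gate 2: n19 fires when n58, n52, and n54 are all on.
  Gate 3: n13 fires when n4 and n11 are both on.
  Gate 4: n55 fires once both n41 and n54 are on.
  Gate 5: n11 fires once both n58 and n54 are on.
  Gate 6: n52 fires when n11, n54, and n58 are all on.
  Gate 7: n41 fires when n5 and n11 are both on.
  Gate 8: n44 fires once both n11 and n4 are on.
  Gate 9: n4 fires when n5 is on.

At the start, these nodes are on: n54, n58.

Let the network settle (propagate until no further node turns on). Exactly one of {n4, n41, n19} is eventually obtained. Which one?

n19

Gate 5: n58 and n54 on → n11 on.
n11, n54, and n58 are on, so n52 fires (Gate 6).
Gate 2: n58, n52, and n54 on → n19 on.
n4 would need n5 (Gate 9), but n5 never turns on. n41 would need n5 and n11 (Gate 7), but n5 never turns on.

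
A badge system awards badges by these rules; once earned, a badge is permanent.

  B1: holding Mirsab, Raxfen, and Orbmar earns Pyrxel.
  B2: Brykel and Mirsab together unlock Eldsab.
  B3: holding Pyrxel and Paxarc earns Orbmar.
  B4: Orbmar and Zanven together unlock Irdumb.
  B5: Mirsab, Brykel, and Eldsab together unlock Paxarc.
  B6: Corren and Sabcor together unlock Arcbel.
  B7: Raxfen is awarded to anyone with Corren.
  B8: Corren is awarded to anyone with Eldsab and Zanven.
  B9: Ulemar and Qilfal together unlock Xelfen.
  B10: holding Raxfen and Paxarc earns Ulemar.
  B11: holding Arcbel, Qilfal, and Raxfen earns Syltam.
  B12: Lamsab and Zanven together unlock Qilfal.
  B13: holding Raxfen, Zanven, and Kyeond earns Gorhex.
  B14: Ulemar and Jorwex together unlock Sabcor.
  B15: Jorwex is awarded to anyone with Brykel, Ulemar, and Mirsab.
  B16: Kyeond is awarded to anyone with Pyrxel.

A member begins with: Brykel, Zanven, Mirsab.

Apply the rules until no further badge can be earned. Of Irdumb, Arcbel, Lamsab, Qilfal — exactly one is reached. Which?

With Brykel and Mirsab, Eldsab is earned (B2).
With Eldsab and Zanven, Corren is earned (B8).
With Mirsab, Brykel, and Eldsab, Paxarc is earned (B5).
With Corren, Raxfen is earned (B7).
With Raxfen and Paxarc, Ulemar is earned (B10).
With Brykel, Ulemar, and Mirsab, Jorwex is earned (B15).
With Ulemar and Jorwex, Sabcor is earned (B14).
With Corren and Sabcor, Arcbel is earned (B6).
No rule produces Lamsab, and it is not given. Irdumb would need Orbmar and Zanven (B4), but Orbmar is never earned. Qilfal would need Lamsab and Zanven (B12), but Lamsab is never earned.

Arcbel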